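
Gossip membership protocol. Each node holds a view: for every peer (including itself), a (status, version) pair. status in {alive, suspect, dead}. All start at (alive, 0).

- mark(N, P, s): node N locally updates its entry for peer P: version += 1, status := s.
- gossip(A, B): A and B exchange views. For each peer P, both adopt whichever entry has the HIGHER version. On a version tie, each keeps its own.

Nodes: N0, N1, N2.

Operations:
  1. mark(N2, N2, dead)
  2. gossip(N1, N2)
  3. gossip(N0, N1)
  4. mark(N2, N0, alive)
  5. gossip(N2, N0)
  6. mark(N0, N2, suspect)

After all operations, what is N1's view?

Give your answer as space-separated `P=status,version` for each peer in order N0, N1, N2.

Op 1: N2 marks N2=dead -> (dead,v1)
Op 2: gossip N1<->N2 -> N1.N0=(alive,v0) N1.N1=(alive,v0) N1.N2=(dead,v1) | N2.N0=(alive,v0) N2.N1=(alive,v0) N2.N2=(dead,v1)
Op 3: gossip N0<->N1 -> N0.N0=(alive,v0) N0.N1=(alive,v0) N0.N2=(dead,v1) | N1.N0=(alive,v0) N1.N1=(alive,v0) N1.N2=(dead,v1)
Op 4: N2 marks N0=alive -> (alive,v1)
Op 5: gossip N2<->N0 -> N2.N0=(alive,v1) N2.N1=(alive,v0) N2.N2=(dead,v1) | N0.N0=(alive,v1) N0.N1=(alive,v0) N0.N2=(dead,v1)
Op 6: N0 marks N2=suspect -> (suspect,v2)

Answer: N0=alive,0 N1=alive,0 N2=dead,1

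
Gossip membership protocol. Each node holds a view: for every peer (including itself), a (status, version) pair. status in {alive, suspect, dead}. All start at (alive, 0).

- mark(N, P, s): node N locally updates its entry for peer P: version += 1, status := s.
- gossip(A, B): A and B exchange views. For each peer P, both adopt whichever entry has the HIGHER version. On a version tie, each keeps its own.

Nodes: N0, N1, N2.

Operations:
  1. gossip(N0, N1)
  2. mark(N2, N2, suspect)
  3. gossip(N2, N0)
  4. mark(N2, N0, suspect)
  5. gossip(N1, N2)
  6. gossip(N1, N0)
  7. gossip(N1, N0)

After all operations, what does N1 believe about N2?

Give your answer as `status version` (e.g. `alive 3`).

Op 1: gossip N0<->N1 -> N0.N0=(alive,v0) N0.N1=(alive,v0) N0.N2=(alive,v0) | N1.N0=(alive,v0) N1.N1=(alive,v0) N1.N2=(alive,v0)
Op 2: N2 marks N2=suspect -> (suspect,v1)
Op 3: gossip N2<->N0 -> N2.N0=(alive,v0) N2.N1=(alive,v0) N2.N2=(suspect,v1) | N0.N0=(alive,v0) N0.N1=(alive,v0) N0.N2=(suspect,v1)
Op 4: N2 marks N0=suspect -> (suspect,v1)
Op 5: gossip N1<->N2 -> N1.N0=(suspect,v1) N1.N1=(alive,v0) N1.N2=(suspect,v1) | N2.N0=(suspect,v1) N2.N1=(alive,v0) N2.N2=(suspect,v1)
Op 6: gossip N1<->N0 -> N1.N0=(suspect,v1) N1.N1=(alive,v0) N1.N2=(suspect,v1) | N0.N0=(suspect,v1) N0.N1=(alive,v0) N0.N2=(suspect,v1)
Op 7: gossip N1<->N0 -> N1.N0=(suspect,v1) N1.N1=(alive,v0) N1.N2=(suspect,v1) | N0.N0=(suspect,v1) N0.N1=(alive,v0) N0.N2=(suspect,v1)

Answer: suspect 1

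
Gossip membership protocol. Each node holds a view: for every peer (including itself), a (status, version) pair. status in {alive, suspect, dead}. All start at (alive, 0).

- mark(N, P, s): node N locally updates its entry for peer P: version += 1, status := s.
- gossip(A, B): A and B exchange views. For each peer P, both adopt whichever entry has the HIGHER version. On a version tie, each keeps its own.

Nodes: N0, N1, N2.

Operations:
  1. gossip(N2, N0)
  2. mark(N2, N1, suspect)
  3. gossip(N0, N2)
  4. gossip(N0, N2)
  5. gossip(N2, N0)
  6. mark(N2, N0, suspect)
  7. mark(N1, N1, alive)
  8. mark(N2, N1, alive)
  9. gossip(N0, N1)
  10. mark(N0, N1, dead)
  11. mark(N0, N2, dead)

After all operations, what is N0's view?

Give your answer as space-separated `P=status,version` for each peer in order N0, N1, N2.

Op 1: gossip N2<->N0 -> N2.N0=(alive,v0) N2.N1=(alive,v0) N2.N2=(alive,v0) | N0.N0=(alive,v0) N0.N1=(alive,v0) N0.N2=(alive,v0)
Op 2: N2 marks N1=suspect -> (suspect,v1)
Op 3: gossip N0<->N2 -> N0.N0=(alive,v0) N0.N1=(suspect,v1) N0.N2=(alive,v0) | N2.N0=(alive,v0) N2.N1=(suspect,v1) N2.N2=(alive,v0)
Op 4: gossip N0<->N2 -> N0.N0=(alive,v0) N0.N1=(suspect,v1) N0.N2=(alive,v0) | N2.N0=(alive,v0) N2.N1=(suspect,v1) N2.N2=(alive,v0)
Op 5: gossip N2<->N0 -> N2.N0=(alive,v0) N2.N1=(suspect,v1) N2.N2=(alive,v0) | N0.N0=(alive,v0) N0.N1=(suspect,v1) N0.N2=(alive,v0)
Op 6: N2 marks N0=suspect -> (suspect,v1)
Op 7: N1 marks N1=alive -> (alive,v1)
Op 8: N2 marks N1=alive -> (alive,v2)
Op 9: gossip N0<->N1 -> N0.N0=(alive,v0) N0.N1=(suspect,v1) N0.N2=(alive,v0) | N1.N0=(alive,v0) N1.N1=(alive,v1) N1.N2=(alive,v0)
Op 10: N0 marks N1=dead -> (dead,v2)
Op 11: N0 marks N2=dead -> (dead,v1)

Answer: N0=alive,0 N1=dead,2 N2=dead,1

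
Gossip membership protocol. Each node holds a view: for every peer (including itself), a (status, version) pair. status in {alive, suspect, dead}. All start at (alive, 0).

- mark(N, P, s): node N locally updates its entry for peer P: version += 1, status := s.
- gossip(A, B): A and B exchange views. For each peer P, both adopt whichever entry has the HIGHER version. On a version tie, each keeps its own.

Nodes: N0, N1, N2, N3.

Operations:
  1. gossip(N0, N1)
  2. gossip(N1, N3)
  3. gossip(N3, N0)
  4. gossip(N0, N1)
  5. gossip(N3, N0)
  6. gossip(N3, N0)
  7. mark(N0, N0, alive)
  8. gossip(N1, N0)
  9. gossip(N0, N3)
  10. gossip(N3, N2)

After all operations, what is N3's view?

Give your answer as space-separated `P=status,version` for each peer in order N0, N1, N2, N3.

Answer: N0=alive,1 N1=alive,0 N2=alive,0 N3=alive,0

Derivation:
Op 1: gossip N0<->N1 -> N0.N0=(alive,v0) N0.N1=(alive,v0) N0.N2=(alive,v0) N0.N3=(alive,v0) | N1.N0=(alive,v0) N1.N1=(alive,v0) N1.N2=(alive,v0) N1.N3=(alive,v0)
Op 2: gossip N1<->N3 -> N1.N0=(alive,v0) N1.N1=(alive,v0) N1.N2=(alive,v0) N1.N3=(alive,v0) | N3.N0=(alive,v0) N3.N1=(alive,v0) N3.N2=(alive,v0) N3.N3=(alive,v0)
Op 3: gossip N3<->N0 -> N3.N0=(alive,v0) N3.N1=(alive,v0) N3.N2=(alive,v0) N3.N3=(alive,v0) | N0.N0=(alive,v0) N0.N1=(alive,v0) N0.N2=(alive,v0) N0.N3=(alive,v0)
Op 4: gossip N0<->N1 -> N0.N0=(alive,v0) N0.N1=(alive,v0) N0.N2=(alive,v0) N0.N3=(alive,v0) | N1.N0=(alive,v0) N1.N1=(alive,v0) N1.N2=(alive,v0) N1.N3=(alive,v0)
Op 5: gossip N3<->N0 -> N3.N0=(alive,v0) N3.N1=(alive,v0) N3.N2=(alive,v0) N3.N3=(alive,v0) | N0.N0=(alive,v0) N0.N1=(alive,v0) N0.N2=(alive,v0) N0.N3=(alive,v0)
Op 6: gossip N3<->N0 -> N3.N0=(alive,v0) N3.N1=(alive,v0) N3.N2=(alive,v0) N3.N3=(alive,v0) | N0.N0=(alive,v0) N0.N1=(alive,v0) N0.N2=(alive,v0) N0.N3=(alive,v0)
Op 7: N0 marks N0=alive -> (alive,v1)
Op 8: gossip N1<->N0 -> N1.N0=(alive,v1) N1.N1=(alive,v0) N1.N2=(alive,v0) N1.N3=(alive,v0) | N0.N0=(alive,v1) N0.N1=(alive,v0) N0.N2=(alive,v0) N0.N3=(alive,v0)
Op 9: gossip N0<->N3 -> N0.N0=(alive,v1) N0.N1=(alive,v0) N0.N2=(alive,v0) N0.N3=(alive,v0) | N3.N0=(alive,v1) N3.N1=(alive,v0) N3.N2=(alive,v0) N3.N3=(alive,v0)
Op 10: gossip N3<->N2 -> N3.N0=(alive,v1) N3.N1=(alive,v0) N3.N2=(alive,v0) N3.N3=(alive,v0) | N2.N0=(alive,v1) N2.N1=(alive,v0) N2.N2=(alive,v0) N2.N3=(alive,v0)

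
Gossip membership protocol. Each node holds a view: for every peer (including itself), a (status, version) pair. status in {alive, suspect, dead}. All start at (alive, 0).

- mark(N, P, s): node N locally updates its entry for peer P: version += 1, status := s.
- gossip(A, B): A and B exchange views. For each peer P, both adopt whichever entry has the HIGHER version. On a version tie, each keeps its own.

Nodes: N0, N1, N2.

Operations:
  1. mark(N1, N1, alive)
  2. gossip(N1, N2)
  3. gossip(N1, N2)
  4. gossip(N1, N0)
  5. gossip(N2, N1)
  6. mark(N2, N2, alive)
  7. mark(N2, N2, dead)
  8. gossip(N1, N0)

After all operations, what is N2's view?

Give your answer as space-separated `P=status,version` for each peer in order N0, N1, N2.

Op 1: N1 marks N1=alive -> (alive,v1)
Op 2: gossip N1<->N2 -> N1.N0=(alive,v0) N1.N1=(alive,v1) N1.N2=(alive,v0) | N2.N0=(alive,v0) N2.N1=(alive,v1) N2.N2=(alive,v0)
Op 3: gossip N1<->N2 -> N1.N0=(alive,v0) N1.N1=(alive,v1) N1.N2=(alive,v0) | N2.N0=(alive,v0) N2.N1=(alive,v1) N2.N2=(alive,v0)
Op 4: gossip N1<->N0 -> N1.N0=(alive,v0) N1.N1=(alive,v1) N1.N2=(alive,v0) | N0.N0=(alive,v0) N0.N1=(alive,v1) N0.N2=(alive,v0)
Op 5: gossip N2<->N1 -> N2.N0=(alive,v0) N2.N1=(alive,v1) N2.N2=(alive,v0) | N1.N0=(alive,v0) N1.N1=(alive,v1) N1.N2=(alive,v0)
Op 6: N2 marks N2=alive -> (alive,v1)
Op 7: N2 marks N2=dead -> (dead,v2)
Op 8: gossip N1<->N0 -> N1.N0=(alive,v0) N1.N1=(alive,v1) N1.N2=(alive,v0) | N0.N0=(alive,v0) N0.N1=(alive,v1) N0.N2=(alive,v0)

Answer: N0=alive,0 N1=alive,1 N2=dead,2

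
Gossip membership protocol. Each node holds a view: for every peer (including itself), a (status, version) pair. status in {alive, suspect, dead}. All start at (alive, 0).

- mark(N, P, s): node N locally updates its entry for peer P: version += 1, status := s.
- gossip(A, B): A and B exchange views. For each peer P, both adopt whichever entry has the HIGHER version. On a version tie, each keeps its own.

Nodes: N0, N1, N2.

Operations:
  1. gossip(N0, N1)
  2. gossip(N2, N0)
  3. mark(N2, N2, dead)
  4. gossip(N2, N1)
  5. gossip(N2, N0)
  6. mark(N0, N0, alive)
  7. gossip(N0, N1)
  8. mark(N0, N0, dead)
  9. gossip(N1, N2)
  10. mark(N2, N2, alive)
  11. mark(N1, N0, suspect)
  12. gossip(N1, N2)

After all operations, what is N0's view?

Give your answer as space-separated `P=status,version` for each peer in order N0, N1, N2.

Answer: N0=dead,2 N1=alive,0 N2=dead,1

Derivation:
Op 1: gossip N0<->N1 -> N0.N0=(alive,v0) N0.N1=(alive,v0) N0.N2=(alive,v0) | N1.N0=(alive,v0) N1.N1=(alive,v0) N1.N2=(alive,v0)
Op 2: gossip N2<->N0 -> N2.N0=(alive,v0) N2.N1=(alive,v0) N2.N2=(alive,v0) | N0.N0=(alive,v0) N0.N1=(alive,v0) N0.N2=(alive,v0)
Op 3: N2 marks N2=dead -> (dead,v1)
Op 4: gossip N2<->N1 -> N2.N0=(alive,v0) N2.N1=(alive,v0) N2.N2=(dead,v1) | N1.N0=(alive,v0) N1.N1=(alive,v0) N1.N2=(dead,v1)
Op 5: gossip N2<->N0 -> N2.N0=(alive,v0) N2.N1=(alive,v0) N2.N2=(dead,v1) | N0.N0=(alive,v0) N0.N1=(alive,v0) N0.N2=(dead,v1)
Op 6: N0 marks N0=alive -> (alive,v1)
Op 7: gossip N0<->N1 -> N0.N0=(alive,v1) N0.N1=(alive,v0) N0.N2=(dead,v1) | N1.N0=(alive,v1) N1.N1=(alive,v0) N1.N2=(dead,v1)
Op 8: N0 marks N0=dead -> (dead,v2)
Op 9: gossip N1<->N2 -> N1.N0=(alive,v1) N1.N1=(alive,v0) N1.N2=(dead,v1) | N2.N0=(alive,v1) N2.N1=(alive,v0) N2.N2=(dead,v1)
Op 10: N2 marks N2=alive -> (alive,v2)
Op 11: N1 marks N0=suspect -> (suspect,v2)
Op 12: gossip N1<->N2 -> N1.N0=(suspect,v2) N1.N1=(alive,v0) N1.N2=(alive,v2) | N2.N0=(suspect,v2) N2.N1=(alive,v0) N2.N2=(alive,v2)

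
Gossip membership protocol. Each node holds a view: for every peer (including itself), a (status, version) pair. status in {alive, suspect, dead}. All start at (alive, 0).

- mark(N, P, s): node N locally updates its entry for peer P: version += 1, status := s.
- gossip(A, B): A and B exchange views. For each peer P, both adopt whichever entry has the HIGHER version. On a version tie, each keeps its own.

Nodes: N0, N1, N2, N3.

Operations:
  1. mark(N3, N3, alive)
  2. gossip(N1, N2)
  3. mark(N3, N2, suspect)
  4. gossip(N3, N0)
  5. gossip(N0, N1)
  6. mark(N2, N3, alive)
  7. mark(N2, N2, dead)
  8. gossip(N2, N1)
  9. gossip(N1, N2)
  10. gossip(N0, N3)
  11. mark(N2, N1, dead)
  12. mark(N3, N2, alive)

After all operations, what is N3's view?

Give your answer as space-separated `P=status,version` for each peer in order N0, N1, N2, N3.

Answer: N0=alive,0 N1=alive,0 N2=alive,2 N3=alive,1

Derivation:
Op 1: N3 marks N3=alive -> (alive,v1)
Op 2: gossip N1<->N2 -> N1.N0=(alive,v0) N1.N1=(alive,v0) N1.N2=(alive,v0) N1.N3=(alive,v0) | N2.N0=(alive,v0) N2.N1=(alive,v0) N2.N2=(alive,v0) N2.N3=(alive,v0)
Op 3: N3 marks N2=suspect -> (suspect,v1)
Op 4: gossip N3<->N0 -> N3.N0=(alive,v0) N3.N1=(alive,v0) N3.N2=(suspect,v1) N3.N3=(alive,v1) | N0.N0=(alive,v0) N0.N1=(alive,v0) N0.N2=(suspect,v1) N0.N3=(alive,v1)
Op 5: gossip N0<->N1 -> N0.N0=(alive,v0) N0.N1=(alive,v0) N0.N2=(suspect,v1) N0.N3=(alive,v1) | N1.N0=(alive,v0) N1.N1=(alive,v0) N1.N2=(suspect,v1) N1.N3=(alive,v1)
Op 6: N2 marks N3=alive -> (alive,v1)
Op 7: N2 marks N2=dead -> (dead,v1)
Op 8: gossip N2<->N1 -> N2.N0=(alive,v0) N2.N1=(alive,v0) N2.N2=(dead,v1) N2.N3=(alive,v1) | N1.N0=(alive,v0) N1.N1=(alive,v0) N1.N2=(suspect,v1) N1.N3=(alive,v1)
Op 9: gossip N1<->N2 -> N1.N0=(alive,v0) N1.N1=(alive,v0) N1.N2=(suspect,v1) N1.N3=(alive,v1) | N2.N0=(alive,v0) N2.N1=(alive,v0) N2.N2=(dead,v1) N2.N3=(alive,v1)
Op 10: gossip N0<->N3 -> N0.N0=(alive,v0) N0.N1=(alive,v0) N0.N2=(suspect,v1) N0.N3=(alive,v1) | N3.N0=(alive,v0) N3.N1=(alive,v0) N3.N2=(suspect,v1) N3.N3=(alive,v1)
Op 11: N2 marks N1=dead -> (dead,v1)
Op 12: N3 marks N2=alive -> (alive,v2)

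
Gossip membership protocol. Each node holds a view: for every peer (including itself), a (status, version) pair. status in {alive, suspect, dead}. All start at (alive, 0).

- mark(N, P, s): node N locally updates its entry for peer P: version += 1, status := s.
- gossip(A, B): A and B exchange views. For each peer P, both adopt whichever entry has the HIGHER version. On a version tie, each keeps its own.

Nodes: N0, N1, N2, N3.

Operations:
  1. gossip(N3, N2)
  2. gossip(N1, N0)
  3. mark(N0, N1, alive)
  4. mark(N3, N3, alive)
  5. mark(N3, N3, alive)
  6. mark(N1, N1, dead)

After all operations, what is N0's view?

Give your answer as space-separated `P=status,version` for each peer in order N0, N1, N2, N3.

Op 1: gossip N3<->N2 -> N3.N0=(alive,v0) N3.N1=(alive,v0) N3.N2=(alive,v0) N3.N3=(alive,v0) | N2.N0=(alive,v0) N2.N1=(alive,v0) N2.N2=(alive,v0) N2.N3=(alive,v0)
Op 2: gossip N1<->N0 -> N1.N0=(alive,v0) N1.N1=(alive,v0) N1.N2=(alive,v0) N1.N3=(alive,v0) | N0.N0=(alive,v0) N0.N1=(alive,v0) N0.N2=(alive,v0) N0.N3=(alive,v0)
Op 3: N0 marks N1=alive -> (alive,v1)
Op 4: N3 marks N3=alive -> (alive,v1)
Op 5: N3 marks N3=alive -> (alive,v2)
Op 6: N1 marks N1=dead -> (dead,v1)

Answer: N0=alive,0 N1=alive,1 N2=alive,0 N3=alive,0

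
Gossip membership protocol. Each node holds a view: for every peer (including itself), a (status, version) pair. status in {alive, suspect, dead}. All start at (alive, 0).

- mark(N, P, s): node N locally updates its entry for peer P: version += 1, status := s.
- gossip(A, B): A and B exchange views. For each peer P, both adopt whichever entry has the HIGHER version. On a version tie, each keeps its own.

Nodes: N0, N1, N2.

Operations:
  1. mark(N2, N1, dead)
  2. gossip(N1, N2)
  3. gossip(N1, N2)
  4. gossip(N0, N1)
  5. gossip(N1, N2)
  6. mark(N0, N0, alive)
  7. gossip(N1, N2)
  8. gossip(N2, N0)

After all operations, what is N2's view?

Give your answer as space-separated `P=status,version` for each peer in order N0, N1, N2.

Op 1: N2 marks N1=dead -> (dead,v1)
Op 2: gossip N1<->N2 -> N1.N0=(alive,v0) N1.N1=(dead,v1) N1.N2=(alive,v0) | N2.N0=(alive,v0) N2.N1=(dead,v1) N2.N2=(alive,v0)
Op 3: gossip N1<->N2 -> N1.N0=(alive,v0) N1.N1=(dead,v1) N1.N2=(alive,v0) | N2.N0=(alive,v0) N2.N1=(dead,v1) N2.N2=(alive,v0)
Op 4: gossip N0<->N1 -> N0.N0=(alive,v0) N0.N1=(dead,v1) N0.N2=(alive,v0) | N1.N0=(alive,v0) N1.N1=(dead,v1) N1.N2=(alive,v0)
Op 5: gossip N1<->N2 -> N1.N0=(alive,v0) N1.N1=(dead,v1) N1.N2=(alive,v0) | N2.N0=(alive,v0) N2.N1=(dead,v1) N2.N2=(alive,v0)
Op 6: N0 marks N0=alive -> (alive,v1)
Op 7: gossip N1<->N2 -> N1.N0=(alive,v0) N1.N1=(dead,v1) N1.N2=(alive,v0) | N2.N0=(alive,v0) N2.N1=(dead,v1) N2.N2=(alive,v0)
Op 8: gossip N2<->N0 -> N2.N0=(alive,v1) N2.N1=(dead,v1) N2.N2=(alive,v0) | N0.N0=(alive,v1) N0.N1=(dead,v1) N0.N2=(alive,v0)

Answer: N0=alive,1 N1=dead,1 N2=alive,0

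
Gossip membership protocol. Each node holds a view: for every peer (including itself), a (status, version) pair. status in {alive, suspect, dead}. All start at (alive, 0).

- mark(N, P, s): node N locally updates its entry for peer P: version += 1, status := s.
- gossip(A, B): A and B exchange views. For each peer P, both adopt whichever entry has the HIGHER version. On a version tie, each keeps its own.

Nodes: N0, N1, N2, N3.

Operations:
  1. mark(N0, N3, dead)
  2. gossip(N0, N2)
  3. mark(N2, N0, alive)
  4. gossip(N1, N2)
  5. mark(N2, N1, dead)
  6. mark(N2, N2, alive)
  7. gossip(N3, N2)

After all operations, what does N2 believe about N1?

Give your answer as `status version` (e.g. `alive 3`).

Answer: dead 1

Derivation:
Op 1: N0 marks N3=dead -> (dead,v1)
Op 2: gossip N0<->N2 -> N0.N0=(alive,v0) N0.N1=(alive,v0) N0.N2=(alive,v0) N0.N3=(dead,v1) | N2.N0=(alive,v0) N2.N1=(alive,v0) N2.N2=(alive,v0) N2.N3=(dead,v1)
Op 3: N2 marks N0=alive -> (alive,v1)
Op 4: gossip N1<->N2 -> N1.N0=(alive,v1) N1.N1=(alive,v0) N1.N2=(alive,v0) N1.N3=(dead,v1) | N2.N0=(alive,v1) N2.N1=(alive,v0) N2.N2=(alive,v0) N2.N3=(dead,v1)
Op 5: N2 marks N1=dead -> (dead,v1)
Op 6: N2 marks N2=alive -> (alive,v1)
Op 7: gossip N3<->N2 -> N3.N0=(alive,v1) N3.N1=(dead,v1) N3.N2=(alive,v1) N3.N3=(dead,v1) | N2.N0=(alive,v1) N2.N1=(dead,v1) N2.N2=(alive,v1) N2.N3=(dead,v1)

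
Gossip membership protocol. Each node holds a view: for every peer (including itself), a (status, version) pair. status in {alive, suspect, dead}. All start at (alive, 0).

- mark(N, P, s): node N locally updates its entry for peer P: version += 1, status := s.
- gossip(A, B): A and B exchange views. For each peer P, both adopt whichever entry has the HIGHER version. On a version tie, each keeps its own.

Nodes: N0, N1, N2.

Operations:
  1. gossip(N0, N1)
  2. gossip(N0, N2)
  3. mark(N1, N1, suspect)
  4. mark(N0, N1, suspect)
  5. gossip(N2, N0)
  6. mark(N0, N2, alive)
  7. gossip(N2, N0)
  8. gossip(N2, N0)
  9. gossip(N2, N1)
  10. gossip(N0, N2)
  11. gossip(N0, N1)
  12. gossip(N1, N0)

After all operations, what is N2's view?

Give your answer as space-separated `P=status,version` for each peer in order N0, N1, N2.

Answer: N0=alive,0 N1=suspect,1 N2=alive,1

Derivation:
Op 1: gossip N0<->N1 -> N0.N0=(alive,v0) N0.N1=(alive,v0) N0.N2=(alive,v0) | N1.N0=(alive,v0) N1.N1=(alive,v0) N1.N2=(alive,v0)
Op 2: gossip N0<->N2 -> N0.N0=(alive,v0) N0.N1=(alive,v0) N0.N2=(alive,v0) | N2.N0=(alive,v0) N2.N1=(alive,v0) N2.N2=(alive,v0)
Op 3: N1 marks N1=suspect -> (suspect,v1)
Op 4: N0 marks N1=suspect -> (suspect,v1)
Op 5: gossip N2<->N0 -> N2.N0=(alive,v0) N2.N1=(suspect,v1) N2.N2=(alive,v0) | N0.N0=(alive,v0) N0.N1=(suspect,v1) N0.N2=(alive,v0)
Op 6: N0 marks N2=alive -> (alive,v1)
Op 7: gossip N2<->N0 -> N2.N0=(alive,v0) N2.N1=(suspect,v1) N2.N2=(alive,v1) | N0.N0=(alive,v0) N0.N1=(suspect,v1) N0.N2=(alive,v1)
Op 8: gossip N2<->N0 -> N2.N0=(alive,v0) N2.N1=(suspect,v1) N2.N2=(alive,v1) | N0.N0=(alive,v0) N0.N1=(suspect,v1) N0.N2=(alive,v1)
Op 9: gossip N2<->N1 -> N2.N0=(alive,v0) N2.N1=(suspect,v1) N2.N2=(alive,v1) | N1.N0=(alive,v0) N1.N1=(suspect,v1) N1.N2=(alive,v1)
Op 10: gossip N0<->N2 -> N0.N0=(alive,v0) N0.N1=(suspect,v1) N0.N2=(alive,v1) | N2.N0=(alive,v0) N2.N1=(suspect,v1) N2.N2=(alive,v1)
Op 11: gossip N0<->N1 -> N0.N0=(alive,v0) N0.N1=(suspect,v1) N0.N2=(alive,v1) | N1.N0=(alive,v0) N1.N1=(suspect,v1) N1.N2=(alive,v1)
Op 12: gossip N1<->N0 -> N1.N0=(alive,v0) N1.N1=(suspect,v1) N1.N2=(alive,v1) | N0.N0=(alive,v0) N0.N1=(suspect,v1) N0.N2=(alive,v1)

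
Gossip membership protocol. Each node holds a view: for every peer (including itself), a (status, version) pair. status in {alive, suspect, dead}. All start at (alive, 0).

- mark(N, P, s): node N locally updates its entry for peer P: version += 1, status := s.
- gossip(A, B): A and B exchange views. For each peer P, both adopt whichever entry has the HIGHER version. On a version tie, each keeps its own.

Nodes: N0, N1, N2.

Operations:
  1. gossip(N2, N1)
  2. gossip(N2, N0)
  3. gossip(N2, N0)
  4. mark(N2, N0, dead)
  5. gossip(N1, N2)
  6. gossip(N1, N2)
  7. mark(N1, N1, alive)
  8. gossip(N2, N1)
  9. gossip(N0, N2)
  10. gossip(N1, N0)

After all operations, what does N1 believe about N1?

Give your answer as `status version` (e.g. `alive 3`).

Op 1: gossip N2<->N1 -> N2.N0=(alive,v0) N2.N1=(alive,v0) N2.N2=(alive,v0) | N1.N0=(alive,v0) N1.N1=(alive,v0) N1.N2=(alive,v0)
Op 2: gossip N2<->N0 -> N2.N0=(alive,v0) N2.N1=(alive,v0) N2.N2=(alive,v0) | N0.N0=(alive,v0) N0.N1=(alive,v0) N0.N2=(alive,v0)
Op 3: gossip N2<->N0 -> N2.N0=(alive,v0) N2.N1=(alive,v0) N2.N2=(alive,v0) | N0.N0=(alive,v0) N0.N1=(alive,v0) N0.N2=(alive,v0)
Op 4: N2 marks N0=dead -> (dead,v1)
Op 5: gossip N1<->N2 -> N1.N0=(dead,v1) N1.N1=(alive,v0) N1.N2=(alive,v0) | N2.N0=(dead,v1) N2.N1=(alive,v0) N2.N2=(alive,v0)
Op 6: gossip N1<->N2 -> N1.N0=(dead,v1) N1.N1=(alive,v0) N1.N2=(alive,v0) | N2.N0=(dead,v1) N2.N1=(alive,v0) N2.N2=(alive,v0)
Op 7: N1 marks N1=alive -> (alive,v1)
Op 8: gossip N2<->N1 -> N2.N0=(dead,v1) N2.N1=(alive,v1) N2.N2=(alive,v0) | N1.N0=(dead,v1) N1.N1=(alive,v1) N1.N2=(alive,v0)
Op 9: gossip N0<->N2 -> N0.N0=(dead,v1) N0.N1=(alive,v1) N0.N2=(alive,v0) | N2.N0=(dead,v1) N2.N1=(alive,v1) N2.N2=(alive,v0)
Op 10: gossip N1<->N0 -> N1.N0=(dead,v1) N1.N1=(alive,v1) N1.N2=(alive,v0) | N0.N0=(dead,v1) N0.N1=(alive,v1) N0.N2=(alive,v0)

Answer: alive 1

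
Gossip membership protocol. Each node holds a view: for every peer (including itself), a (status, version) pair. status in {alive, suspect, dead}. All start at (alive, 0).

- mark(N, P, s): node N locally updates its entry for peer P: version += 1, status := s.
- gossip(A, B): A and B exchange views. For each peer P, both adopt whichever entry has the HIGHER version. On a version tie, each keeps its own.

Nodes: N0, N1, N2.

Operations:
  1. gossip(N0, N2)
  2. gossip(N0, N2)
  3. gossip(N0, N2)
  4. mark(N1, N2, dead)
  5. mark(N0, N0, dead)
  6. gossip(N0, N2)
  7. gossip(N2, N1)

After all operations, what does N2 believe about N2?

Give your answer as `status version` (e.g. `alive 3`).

Op 1: gossip N0<->N2 -> N0.N0=(alive,v0) N0.N1=(alive,v0) N0.N2=(alive,v0) | N2.N0=(alive,v0) N2.N1=(alive,v0) N2.N2=(alive,v0)
Op 2: gossip N0<->N2 -> N0.N0=(alive,v0) N0.N1=(alive,v0) N0.N2=(alive,v0) | N2.N0=(alive,v0) N2.N1=(alive,v0) N2.N2=(alive,v0)
Op 3: gossip N0<->N2 -> N0.N0=(alive,v0) N0.N1=(alive,v0) N0.N2=(alive,v0) | N2.N0=(alive,v0) N2.N1=(alive,v0) N2.N2=(alive,v0)
Op 4: N1 marks N2=dead -> (dead,v1)
Op 5: N0 marks N0=dead -> (dead,v1)
Op 6: gossip N0<->N2 -> N0.N0=(dead,v1) N0.N1=(alive,v0) N0.N2=(alive,v0) | N2.N0=(dead,v1) N2.N1=(alive,v0) N2.N2=(alive,v0)
Op 7: gossip N2<->N1 -> N2.N0=(dead,v1) N2.N1=(alive,v0) N2.N2=(dead,v1) | N1.N0=(dead,v1) N1.N1=(alive,v0) N1.N2=(dead,v1)

Answer: dead 1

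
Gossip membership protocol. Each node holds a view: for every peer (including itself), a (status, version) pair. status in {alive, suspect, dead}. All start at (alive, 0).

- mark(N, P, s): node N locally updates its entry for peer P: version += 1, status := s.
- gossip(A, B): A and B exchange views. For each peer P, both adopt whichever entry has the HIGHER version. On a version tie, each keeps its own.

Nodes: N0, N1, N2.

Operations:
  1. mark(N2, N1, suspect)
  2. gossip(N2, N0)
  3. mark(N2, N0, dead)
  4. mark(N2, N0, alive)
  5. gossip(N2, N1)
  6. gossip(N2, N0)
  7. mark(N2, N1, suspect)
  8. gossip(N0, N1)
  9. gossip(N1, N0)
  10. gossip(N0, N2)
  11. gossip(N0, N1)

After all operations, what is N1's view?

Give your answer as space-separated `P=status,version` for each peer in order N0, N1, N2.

Answer: N0=alive,2 N1=suspect,2 N2=alive,0

Derivation:
Op 1: N2 marks N1=suspect -> (suspect,v1)
Op 2: gossip N2<->N0 -> N2.N0=(alive,v0) N2.N1=(suspect,v1) N2.N2=(alive,v0) | N0.N0=(alive,v0) N0.N1=(suspect,v1) N0.N2=(alive,v0)
Op 3: N2 marks N0=dead -> (dead,v1)
Op 4: N2 marks N0=alive -> (alive,v2)
Op 5: gossip N2<->N1 -> N2.N0=(alive,v2) N2.N1=(suspect,v1) N2.N2=(alive,v0) | N1.N0=(alive,v2) N1.N1=(suspect,v1) N1.N2=(alive,v0)
Op 6: gossip N2<->N0 -> N2.N0=(alive,v2) N2.N1=(suspect,v1) N2.N2=(alive,v0) | N0.N0=(alive,v2) N0.N1=(suspect,v1) N0.N2=(alive,v0)
Op 7: N2 marks N1=suspect -> (suspect,v2)
Op 8: gossip N0<->N1 -> N0.N0=(alive,v2) N0.N1=(suspect,v1) N0.N2=(alive,v0) | N1.N0=(alive,v2) N1.N1=(suspect,v1) N1.N2=(alive,v0)
Op 9: gossip N1<->N0 -> N1.N0=(alive,v2) N1.N1=(suspect,v1) N1.N2=(alive,v0) | N0.N0=(alive,v2) N0.N1=(suspect,v1) N0.N2=(alive,v0)
Op 10: gossip N0<->N2 -> N0.N0=(alive,v2) N0.N1=(suspect,v2) N0.N2=(alive,v0) | N2.N0=(alive,v2) N2.N1=(suspect,v2) N2.N2=(alive,v0)
Op 11: gossip N0<->N1 -> N0.N0=(alive,v2) N0.N1=(suspect,v2) N0.N2=(alive,v0) | N1.N0=(alive,v2) N1.N1=(suspect,v2) N1.N2=(alive,v0)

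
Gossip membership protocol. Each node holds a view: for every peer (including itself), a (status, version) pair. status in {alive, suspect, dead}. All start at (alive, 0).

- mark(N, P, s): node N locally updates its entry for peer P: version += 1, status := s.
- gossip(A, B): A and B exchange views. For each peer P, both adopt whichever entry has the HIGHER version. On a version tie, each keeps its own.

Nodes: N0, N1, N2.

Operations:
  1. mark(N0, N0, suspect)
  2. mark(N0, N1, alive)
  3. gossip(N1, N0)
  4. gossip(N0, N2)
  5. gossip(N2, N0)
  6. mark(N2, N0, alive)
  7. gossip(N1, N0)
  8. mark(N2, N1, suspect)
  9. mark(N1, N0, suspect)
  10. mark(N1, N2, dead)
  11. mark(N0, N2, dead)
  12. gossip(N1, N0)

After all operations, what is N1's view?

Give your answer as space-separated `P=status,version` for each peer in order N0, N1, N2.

Answer: N0=suspect,2 N1=alive,1 N2=dead,1

Derivation:
Op 1: N0 marks N0=suspect -> (suspect,v1)
Op 2: N0 marks N1=alive -> (alive,v1)
Op 3: gossip N1<->N0 -> N1.N0=(suspect,v1) N1.N1=(alive,v1) N1.N2=(alive,v0) | N0.N0=(suspect,v1) N0.N1=(alive,v1) N0.N2=(alive,v0)
Op 4: gossip N0<->N2 -> N0.N0=(suspect,v1) N0.N1=(alive,v1) N0.N2=(alive,v0) | N2.N0=(suspect,v1) N2.N1=(alive,v1) N2.N2=(alive,v0)
Op 5: gossip N2<->N0 -> N2.N0=(suspect,v1) N2.N1=(alive,v1) N2.N2=(alive,v0) | N0.N0=(suspect,v1) N0.N1=(alive,v1) N0.N2=(alive,v0)
Op 6: N2 marks N0=alive -> (alive,v2)
Op 7: gossip N1<->N0 -> N1.N0=(suspect,v1) N1.N1=(alive,v1) N1.N2=(alive,v0) | N0.N0=(suspect,v1) N0.N1=(alive,v1) N0.N2=(alive,v0)
Op 8: N2 marks N1=suspect -> (suspect,v2)
Op 9: N1 marks N0=suspect -> (suspect,v2)
Op 10: N1 marks N2=dead -> (dead,v1)
Op 11: N0 marks N2=dead -> (dead,v1)
Op 12: gossip N1<->N0 -> N1.N0=(suspect,v2) N1.N1=(alive,v1) N1.N2=(dead,v1) | N0.N0=(suspect,v2) N0.N1=(alive,v1) N0.N2=(dead,v1)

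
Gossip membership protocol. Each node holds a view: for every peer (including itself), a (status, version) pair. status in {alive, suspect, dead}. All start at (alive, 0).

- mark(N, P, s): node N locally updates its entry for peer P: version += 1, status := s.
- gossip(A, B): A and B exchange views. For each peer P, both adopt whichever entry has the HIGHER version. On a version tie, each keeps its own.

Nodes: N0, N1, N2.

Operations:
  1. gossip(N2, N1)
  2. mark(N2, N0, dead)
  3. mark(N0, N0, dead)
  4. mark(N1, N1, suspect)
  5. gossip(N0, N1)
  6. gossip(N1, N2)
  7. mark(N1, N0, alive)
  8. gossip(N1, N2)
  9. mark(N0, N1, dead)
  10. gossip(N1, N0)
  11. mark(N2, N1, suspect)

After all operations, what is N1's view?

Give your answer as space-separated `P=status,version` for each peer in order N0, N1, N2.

Op 1: gossip N2<->N1 -> N2.N0=(alive,v0) N2.N1=(alive,v0) N2.N2=(alive,v0) | N1.N0=(alive,v0) N1.N1=(alive,v0) N1.N2=(alive,v0)
Op 2: N2 marks N0=dead -> (dead,v1)
Op 3: N0 marks N0=dead -> (dead,v1)
Op 4: N1 marks N1=suspect -> (suspect,v1)
Op 5: gossip N0<->N1 -> N0.N0=(dead,v1) N0.N1=(suspect,v1) N0.N2=(alive,v0) | N1.N0=(dead,v1) N1.N1=(suspect,v1) N1.N2=(alive,v0)
Op 6: gossip N1<->N2 -> N1.N0=(dead,v1) N1.N1=(suspect,v1) N1.N2=(alive,v0) | N2.N0=(dead,v1) N2.N1=(suspect,v1) N2.N2=(alive,v0)
Op 7: N1 marks N0=alive -> (alive,v2)
Op 8: gossip N1<->N2 -> N1.N0=(alive,v2) N1.N1=(suspect,v1) N1.N2=(alive,v0) | N2.N0=(alive,v2) N2.N1=(suspect,v1) N2.N2=(alive,v0)
Op 9: N0 marks N1=dead -> (dead,v2)
Op 10: gossip N1<->N0 -> N1.N0=(alive,v2) N1.N1=(dead,v2) N1.N2=(alive,v0) | N0.N0=(alive,v2) N0.N1=(dead,v2) N0.N2=(alive,v0)
Op 11: N2 marks N1=suspect -> (suspect,v2)

Answer: N0=alive,2 N1=dead,2 N2=alive,0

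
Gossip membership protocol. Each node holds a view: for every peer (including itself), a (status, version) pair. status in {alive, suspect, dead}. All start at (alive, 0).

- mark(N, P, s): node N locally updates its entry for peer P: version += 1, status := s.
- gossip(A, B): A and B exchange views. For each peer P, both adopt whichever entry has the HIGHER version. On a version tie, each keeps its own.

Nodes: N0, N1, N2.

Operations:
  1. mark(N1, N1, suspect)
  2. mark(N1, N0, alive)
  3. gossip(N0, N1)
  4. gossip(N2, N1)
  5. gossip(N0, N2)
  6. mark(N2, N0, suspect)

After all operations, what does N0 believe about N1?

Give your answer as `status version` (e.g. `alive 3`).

Answer: suspect 1

Derivation:
Op 1: N1 marks N1=suspect -> (suspect,v1)
Op 2: N1 marks N0=alive -> (alive,v1)
Op 3: gossip N0<->N1 -> N0.N0=(alive,v1) N0.N1=(suspect,v1) N0.N2=(alive,v0) | N1.N0=(alive,v1) N1.N1=(suspect,v1) N1.N2=(alive,v0)
Op 4: gossip N2<->N1 -> N2.N0=(alive,v1) N2.N1=(suspect,v1) N2.N2=(alive,v0) | N1.N0=(alive,v1) N1.N1=(suspect,v1) N1.N2=(alive,v0)
Op 5: gossip N0<->N2 -> N0.N0=(alive,v1) N0.N1=(suspect,v1) N0.N2=(alive,v0) | N2.N0=(alive,v1) N2.N1=(suspect,v1) N2.N2=(alive,v0)
Op 6: N2 marks N0=suspect -> (suspect,v2)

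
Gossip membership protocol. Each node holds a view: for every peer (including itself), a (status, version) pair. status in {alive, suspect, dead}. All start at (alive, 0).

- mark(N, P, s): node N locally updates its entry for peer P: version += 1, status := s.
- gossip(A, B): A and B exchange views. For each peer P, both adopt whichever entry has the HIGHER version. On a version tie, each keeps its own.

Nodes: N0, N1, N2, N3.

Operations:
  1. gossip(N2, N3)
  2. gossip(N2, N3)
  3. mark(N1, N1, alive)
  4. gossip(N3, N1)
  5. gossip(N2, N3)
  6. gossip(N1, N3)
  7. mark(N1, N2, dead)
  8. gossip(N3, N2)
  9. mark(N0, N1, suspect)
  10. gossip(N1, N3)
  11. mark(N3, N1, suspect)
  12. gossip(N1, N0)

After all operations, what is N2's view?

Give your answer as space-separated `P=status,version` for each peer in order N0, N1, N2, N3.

Answer: N0=alive,0 N1=alive,1 N2=alive,0 N3=alive,0

Derivation:
Op 1: gossip N2<->N3 -> N2.N0=(alive,v0) N2.N1=(alive,v0) N2.N2=(alive,v0) N2.N3=(alive,v0) | N3.N0=(alive,v0) N3.N1=(alive,v0) N3.N2=(alive,v0) N3.N3=(alive,v0)
Op 2: gossip N2<->N3 -> N2.N0=(alive,v0) N2.N1=(alive,v0) N2.N2=(alive,v0) N2.N3=(alive,v0) | N3.N0=(alive,v0) N3.N1=(alive,v0) N3.N2=(alive,v0) N3.N3=(alive,v0)
Op 3: N1 marks N1=alive -> (alive,v1)
Op 4: gossip N3<->N1 -> N3.N0=(alive,v0) N3.N1=(alive,v1) N3.N2=(alive,v0) N3.N3=(alive,v0) | N1.N0=(alive,v0) N1.N1=(alive,v1) N1.N2=(alive,v0) N1.N3=(alive,v0)
Op 5: gossip N2<->N3 -> N2.N0=(alive,v0) N2.N1=(alive,v1) N2.N2=(alive,v0) N2.N3=(alive,v0) | N3.N0=(alive,v0) N3.N1=(alive,v1) N3.N2=(alive,v0) N3.N3=(alive,v0)
Op 6: gossip N1<->N3 -> N1.N0=(alive,v0) N1.N1=(alive,v1) N1.N2=(alive,v0) N1.N3=(alive,v0) | N3.N0=(alive,v0) N3.N1=(alive,v1) N3.N2=(alive,v0) N3.N3=(alive,v0)
Op 7: N1 marks N2=dead -> (dead,v1)
Op 8: gossip N3<->N2 -> N3.N0=(alive,v0) N3.N1=(alive,v1) N3.N2=(alive,v0) N3.N3=(alive,v0) | N2.N0=(alive,v0) N2.N1=(alive,v1) N2.N2=(alive,v0) N2.N3=(alive,v0)
Op 9: N0 marks N1=suspect -> (suspect,v1)
Op 10: gossip N1<->N3 -> N1.N0=(alive,v0) N1.N1=(alive,v1) N1.N2=(dead,v1) N1.N3=(alive,v0) | N3.N0=(alive,v0) N3.N1=(alive,v1) N3.N2=(dead,v1) N3.N3=(alive,v0)
Op 11: N3 marks N1=suspect -> (suspect,v2)
Op 12: gossip N1<->N0 -> N1.N0=(alive,v0) N1.N1=(alive,v1) N1.N2=(dead,v1) N1.N3=(alive,v0) | N0.N0=(alive,v0) N0.N1=(suspect,v1) N0.N2=(dead,v1) N0.N3=(alive,v0)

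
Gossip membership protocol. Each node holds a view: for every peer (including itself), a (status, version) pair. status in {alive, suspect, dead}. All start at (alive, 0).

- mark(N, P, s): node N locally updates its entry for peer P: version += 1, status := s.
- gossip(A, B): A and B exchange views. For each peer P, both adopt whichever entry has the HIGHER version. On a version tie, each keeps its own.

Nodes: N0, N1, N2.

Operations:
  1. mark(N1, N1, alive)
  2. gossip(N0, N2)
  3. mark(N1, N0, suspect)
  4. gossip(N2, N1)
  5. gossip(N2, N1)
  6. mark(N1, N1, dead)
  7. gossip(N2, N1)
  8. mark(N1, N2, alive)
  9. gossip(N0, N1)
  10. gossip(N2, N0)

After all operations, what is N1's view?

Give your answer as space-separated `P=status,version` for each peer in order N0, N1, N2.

Op 1: N1 marks N1=alive -> (alive,v1)
Op 2: gossip N0<->N2 -> N0.N0=(alive,v0) N0.N1=(alive,v0) N0.N2=(alive,v0) | N2.N0=(alive,v0) N2.N1=(alive,v0) N2.N2=(alive,v0)
Op 3: N1 marks N0=suspect -> (suspect,v1)
Op 4: gossip N2<->N1 -> N2.N0=(suspect,v1) N2.N1=(alive,v1) N2.N2=(alive,v0) | N1.N0=(suspect,v1) N1.N1=(alive,v1) N1.N2=(alive,v0)
Op 5: gossip N2<->N1 -> N2.N0=(suspect,v1) N2.N1=(alive,v1) N2.N2=(alive,v0) | N1.N0=(suspect,v1) N1.N1=(alive,v1) N1.N2=(alive,v0)
Op 6: N1 marks N1=dead -> (dead,v2)
Op 7: gossip N2<->N1 -> N2.N0=(suspect,v1) N2.N1=(dead,v2) N2.N2=(alive,v0) | N1.N0=(suspect,v1) N1.N1=(dead,v2) N1.N2=(alive,v0)
Op 8: N1 marks N2=alive -> (alive,v1)
Op 9: gossip N0<->N1 -> N0.N0=(suspect,v1) N0.N1=(dead,v2) N0.N2=(alive,v1) | N1.N0=(suspect,v1) N1.N1=(dead,v2) N1.N2=(alive,v1)
Op 10: gossip N2<->N0 -> N2.N0=(suspect,v1) N2.N1=(dead,v2) N2.N2=(alive,v1) | N0.N0=(suspect,v1) N0.N1=(dead,v2) N0.N2=(alive,v1)

Answer: N0=suspect,1 N1=dead,2 N2=alive,1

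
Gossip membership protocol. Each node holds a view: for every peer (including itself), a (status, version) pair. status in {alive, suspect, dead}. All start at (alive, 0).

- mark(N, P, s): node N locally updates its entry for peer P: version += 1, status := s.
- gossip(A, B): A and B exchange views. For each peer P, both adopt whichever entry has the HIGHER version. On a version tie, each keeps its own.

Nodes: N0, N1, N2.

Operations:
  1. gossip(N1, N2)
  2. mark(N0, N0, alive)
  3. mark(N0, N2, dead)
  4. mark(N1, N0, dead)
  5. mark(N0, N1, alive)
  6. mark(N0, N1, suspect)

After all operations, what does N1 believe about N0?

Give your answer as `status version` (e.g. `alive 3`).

Op 1: gossip N1<->N2 -> N1.N0=(alive,v0) N1.N1=(alive,v0) N1.N2=(alive,v0) | N2.N0=(alive,v0) N2.N1=(alive,v0) N2.N2=(alive,v0)
Op 2: N0 marks N0=alive -> (alive,v1)
Op 3: N0 marks N2=dead -> (dead,v1)
Op 4: N1 marks N0=dead -> (dead,v1)
Op 5: N0 marks N1=alive -> (alive,v1)
Op 6: N0 marks N1=suspect -> (suspect,v2)

Answer: dead 1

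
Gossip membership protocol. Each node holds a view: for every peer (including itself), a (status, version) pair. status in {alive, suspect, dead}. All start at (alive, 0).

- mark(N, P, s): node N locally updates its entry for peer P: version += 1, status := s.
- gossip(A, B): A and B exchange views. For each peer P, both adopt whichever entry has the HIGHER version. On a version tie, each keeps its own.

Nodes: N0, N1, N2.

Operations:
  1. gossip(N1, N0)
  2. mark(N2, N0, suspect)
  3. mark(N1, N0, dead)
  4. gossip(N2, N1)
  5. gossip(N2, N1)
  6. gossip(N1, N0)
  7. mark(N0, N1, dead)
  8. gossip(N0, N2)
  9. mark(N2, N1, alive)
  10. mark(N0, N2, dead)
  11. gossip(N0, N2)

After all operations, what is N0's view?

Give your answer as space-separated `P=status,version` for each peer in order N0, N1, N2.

Op 1: gossip N1<->N0 -> N1.N0=(alive,v0) N1.N1=(alive,v0) N1.N2=(alive,v0) | N0.N0=(alive,v0) N0.N1=(alive,v0) N0.N2=(alive,v0)
Op 2: N2 marks N0=suspect -> (suspect,v1)
Op 3: N1 marks N0=dead -> (dead,v1)
Op 4: gossip N2<->N1 -> N2.N0=(suspect,v1) N2.N1=(alive,v0) N2.N2=(alive,v0) | N1.N0=(dead,v1) N1.N1=(alive,v0) N1.N2=(alive,v0)
Op 5: gossip N2<->N1 -> N2.N0=(suspect,v1) N2.N1=(alive,v0) N2.N2=(alive,v0) | N1.N0=(dead,v1) N1.N1=(alive,v0) N1.N2=(alive,v0)
Op 6: gossip N1<->N0 -> N1.N0=(dead,v1) N1.N1=(alive,v0) N1.N2=(alive,v0) | N0.N0=(dead,v1) N0.N1=(alive,v0) N0.N2=(alive,v0)
Op 7: N0 marks N1=dead -> (dead,v1)
Op 8: gossip N0<->N2 -> N0.N0=(dead,v1) N0.N1=(dead,v1) N0.N2=(alive,v0) | N2.N0=(suspect,v1) N2.N1=(dead,v1) N2.N2=(alive,v0)
Op 9: N2 marks N1=alive -> (alive,v2)
Op 10: N0 marks N2=dead -> (dead,v1)
Op 11: gossip N0<->N2 -> N0.N0=(dead,v1) N0.N1=(alive,v2) N0.N2=(dead,v1) | N2.N0=(suspect,v1) N2.N1=(alive,v2) N2.N2=(dead,v1)

Answer: N0=dead,1 N1=alive,2 N2=dead,1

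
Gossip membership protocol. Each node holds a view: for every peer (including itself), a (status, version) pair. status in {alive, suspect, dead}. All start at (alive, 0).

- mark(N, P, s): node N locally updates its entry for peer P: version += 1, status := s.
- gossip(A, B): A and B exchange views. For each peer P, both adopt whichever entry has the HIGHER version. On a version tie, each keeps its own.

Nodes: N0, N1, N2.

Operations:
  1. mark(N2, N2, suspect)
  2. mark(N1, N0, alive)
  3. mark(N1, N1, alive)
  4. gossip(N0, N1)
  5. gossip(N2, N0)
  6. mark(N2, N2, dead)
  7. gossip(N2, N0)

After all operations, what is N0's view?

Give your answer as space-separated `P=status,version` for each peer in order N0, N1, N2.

Op 1: N2 marks N2=suspect -> (suspect,v1)
Op 2: N1 marks N0=alive -> (alive,v1)
Op 3: N1 marks N1=alive -> (alive,v1)
Op 4: gossip N0<->N1 -> N0.N0=(alive,v1) N0.N1=(alive,v1) N0.N2=(alive,v0) | N1.N0=(alive,v1) N1.N1=(alive,v1) N1.N2=(alive,v0)
Op 5: gossip N2<->N0 -> N2.N0=(alive,v1) N2.N1=(alive,v1) N2.N2=(suspect,v1) | N0.N0=(alive,v1) N0.N1=(alive,v1) N0.N2=(suspect,v1)
Op 6: N2 marks N2=dead -> (dead,v2)
Op 7: gossip N2<->N0 -> N2.N0=(alive,v1) N2.N1=(alive,v1) N2.N2=(dead,v2) | N0.N0=(alive,v1) N0.N1=(alive,v1) N0.N2=(dead,v2)

Answer: N0=alive,1 N1=alive,1 N2=dead,2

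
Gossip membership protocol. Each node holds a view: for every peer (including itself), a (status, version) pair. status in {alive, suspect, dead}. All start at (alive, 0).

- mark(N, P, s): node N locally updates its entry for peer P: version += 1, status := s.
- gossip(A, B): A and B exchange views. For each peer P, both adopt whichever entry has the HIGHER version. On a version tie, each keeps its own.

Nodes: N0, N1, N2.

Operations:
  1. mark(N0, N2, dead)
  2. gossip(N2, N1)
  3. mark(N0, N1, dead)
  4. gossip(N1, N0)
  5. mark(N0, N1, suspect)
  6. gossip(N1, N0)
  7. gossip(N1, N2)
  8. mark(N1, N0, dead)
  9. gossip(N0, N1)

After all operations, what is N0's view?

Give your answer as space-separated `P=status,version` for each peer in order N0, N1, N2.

Answer: N0=dead,1 N1=suspect,2 N2=dead,1

Derivation:
Op 1: N0 marks N2=dead -> (dead,v1)
Op 2: gossip N2<->N1 -> N2.N0=(alive,v0) N2.N1=(alive,v0) N2.N2=(alive,v0) | N1.N0=(alive,v0) N1.N1=(alive,v0) N1.N2=(alive,v0)
Op 3: N0 marks N1=dead -> (dead,v1)
Op 4: gossip N1<->N0 -> N1.N0=(alive,v0) N1.N1=(dead,v1) N1.N2=(dead,v1) | N0.N0=(alive,v0) N0.N1=(dead,v1) N0.N2=(dead,v1)
Op 5: N0 marks N1=suspect -> (suspect,v2)
Op 6: gossip N1<->N0 -> N1.N0=(alive,v0) N1.N1=(suspect,v2) N1.N2=(dead,v1) | N0.N0=(alive,v0) N0.N1=(suspect,v2) N0.N2=(dead,v1)
Op 7: gossip N1<->N2 -> N1.N0=(alive,v0) N1.N1=(suspect,v2) N1.N2=(dead,v1) | N2.N0=(alive,v0) N2.N1=(suspect,v2) N2.N2=(dead,v1)
Op 8: N1 marks N0=dead -> (dead,v1)
Op 9: gossip N0<->N1 -> N0.N0=(dead,v1) N0.N1=(suspect,v2) N0.N2=(dead,v1) | N1.N0=(dead,v1) N1.N1=(suspect,v2) N1.N2=(dead,v1)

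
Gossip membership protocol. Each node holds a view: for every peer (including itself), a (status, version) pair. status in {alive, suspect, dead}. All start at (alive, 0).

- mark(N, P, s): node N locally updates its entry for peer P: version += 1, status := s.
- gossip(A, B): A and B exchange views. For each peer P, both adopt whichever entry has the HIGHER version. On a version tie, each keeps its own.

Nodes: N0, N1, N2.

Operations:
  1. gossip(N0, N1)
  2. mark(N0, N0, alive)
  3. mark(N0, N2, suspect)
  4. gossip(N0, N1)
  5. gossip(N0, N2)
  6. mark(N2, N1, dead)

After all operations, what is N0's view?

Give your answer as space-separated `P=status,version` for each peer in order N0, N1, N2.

Answer: N0=alive,1 N1=alive,0 N2=suspect,1

Derivation:
Op 1: gossip N0<->N1 -> N0.N0=(alive,v0) N0.N1=(alive,v0) N0.N2=(alive,v0) | N1.N0=(alive,v0) N1.N1=(alive,v0) N1.N2=(alive,v0)
Op 2: N0 marks N0=alive -> (alive,v1)
Op 3: N0 marks N2=suspect -> (suspect,v1)
Op 4: gossip N0<->N1 -> N0.N0=(alive,v1) N0.N1=(alive,v0) N0.N2=(suspect,v1) | N1.N0=(alive,v1) N1.N1=(alive,v0) N1.N2=(suspect,v1)
Op 5: gossip N0<->N2 -> N0.N0=(alive,v1) N0.N1=(alive,v0) N0.N2=(suspect,v1) | N2.N0=(alive,v1) N2.N1=(alive,v0) N2.N2=(suspect,v1)
Op 6: N2 marks N1=dead -> (dead,v1)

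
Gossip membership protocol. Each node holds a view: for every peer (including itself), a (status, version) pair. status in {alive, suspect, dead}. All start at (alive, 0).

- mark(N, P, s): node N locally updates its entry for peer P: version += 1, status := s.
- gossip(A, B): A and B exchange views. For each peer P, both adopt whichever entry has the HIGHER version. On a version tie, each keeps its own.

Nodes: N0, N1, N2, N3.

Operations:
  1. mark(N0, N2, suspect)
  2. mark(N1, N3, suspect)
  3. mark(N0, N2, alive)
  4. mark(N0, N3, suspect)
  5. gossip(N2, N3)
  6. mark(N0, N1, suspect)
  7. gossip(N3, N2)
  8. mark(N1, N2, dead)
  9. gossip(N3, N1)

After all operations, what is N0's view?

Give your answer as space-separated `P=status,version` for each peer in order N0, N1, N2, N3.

Answer: N0=alive,0 N1=suspect,1 N2=alive,2 N3=suspect,1

Derivation:
Op 1: N0 marks N2=suspect -> (suspect,v1)
Op 2: N1 marks N3=suspect -> (suspect,v1)
Op 3: N0 marks N2=alive -> (alive,v2)
Op 4: N0 marks N3=suspect -> (suspect,v1)
Op 5: gossip N2<->N3 -> N2.N0=(alive,v0) N2.N1=(alive,v0) N2.N2=(alive,v0) N2.N3=(alive,v0) | N3.N0=(alive,v0) N3.N1=(alive,v0) N3.N2=(alive,v0) N3.N3=(alive,v0)
Op 6: N0 marks N1=suspect -> (suspect,v1)
Op 7: gossip N3<->N2 -> N3.N0=(alive,v0) N3.N1=(alive,v0) N3.N2=(alive,v0) N3.N3=(alive,v0) | N2.N0=(alive,v0) N2.N1=(alive,v0) N2.N2=(alive,v0) N2.N3=(alive,v0)
Op 8: N1 marks N2=dead -> (dead,v1)
Op 9: gossip N3<->N1 -> N3.N0=(alive,v0) N3.N1=(alive,v0) N3.N2=(dead,v1) N3.N3=(suspect,v1) | N1.N0=(alive,v0) N1.N1=(alive,v0) N1.N2=(dead,v1) N1.N3=(suspect,v1)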